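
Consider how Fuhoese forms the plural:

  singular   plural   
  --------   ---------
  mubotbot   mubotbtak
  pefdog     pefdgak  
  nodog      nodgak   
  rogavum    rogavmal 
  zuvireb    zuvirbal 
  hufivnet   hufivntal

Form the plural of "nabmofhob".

mubotbot and hufivnet both end in -t yet inflect differently (mubotbtak, hufivntal), so the final letter is not what conditions the rule; the last vowel is.
"nabmofhob" has last vowel 'o'. The stems whose last vowel is 'o' (mubotbot → mubotbtak, pefdog → pefdgak, nodog → nodgak) delete the last vowel and add -ak.
The other pattern: stems whose last vowel is 'e' or 'u' delete the last vowel and add -al.
So nabmofhob → nabmofhbak.

nabmofhbak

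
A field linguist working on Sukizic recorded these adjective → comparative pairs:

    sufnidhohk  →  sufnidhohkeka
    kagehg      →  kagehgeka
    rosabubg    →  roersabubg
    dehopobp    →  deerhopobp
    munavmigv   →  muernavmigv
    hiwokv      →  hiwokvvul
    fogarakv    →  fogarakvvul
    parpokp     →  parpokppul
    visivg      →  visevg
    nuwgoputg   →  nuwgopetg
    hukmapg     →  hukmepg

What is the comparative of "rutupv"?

"rutupv" has second-to-last letter 'p'. The one such stem in the data (hukmapg → hukmepg) changes the last vowel to 'e' (as do visivg, nuwgoputg), so the same rule applies.
The other patterns: stems whose second-to-last letter is 'h' add -eka; stems whose second-to-last letter is 'b' or 'g' insert -er- after the first vowel; stems whose second-to-last letter is 'k' double the final consonant and add -ul.
So rutupv → rutepv.

rutepv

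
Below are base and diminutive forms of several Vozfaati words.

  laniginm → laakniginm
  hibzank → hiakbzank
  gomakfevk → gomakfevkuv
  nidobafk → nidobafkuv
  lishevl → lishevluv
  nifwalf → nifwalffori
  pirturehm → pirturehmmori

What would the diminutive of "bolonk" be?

boaklonk

hibzank and gomakfevk both end in -k yet inflect differently (hiakbzank, gomakfevkuv), so the final letter is not what conditions the rule; the second-to-last letter is.
"bolonk" has second-to-last letter 'n'. The stems whose second-to-last letter is 'n' (laniginm → laakniginm, hibzank → hiakbzank) insert -ak- after the first vowel.
The other patterns: stems whose second-to-last letter is 'f' or 'v' add -uv; stems whose second-to-last letter is 'h' or 'l' double the final consonant and add -ori.
So bolonk → boaklonk.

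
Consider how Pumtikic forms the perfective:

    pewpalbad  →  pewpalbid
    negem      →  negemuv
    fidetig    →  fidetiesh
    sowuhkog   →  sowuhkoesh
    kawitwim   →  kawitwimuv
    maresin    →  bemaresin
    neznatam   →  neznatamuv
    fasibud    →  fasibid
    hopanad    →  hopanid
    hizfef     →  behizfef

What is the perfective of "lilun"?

belilun

kawitwim and fidetig both have last vowel 'i' yet inflect differently (kawitwimuv, fidetiesh), so the last vowel is not what conditions the rule; the final letter is.
"lilun" ends in -n. The one such stem in the data (maresin → bemaresin) adds the prefix be-, so the same rule applies.
The other patterns: stems ending in -m add -uv; stems ending in -g drop the final letter and add -esh; stems ending in -d change the last vowel to 'i'.
So lilun → belilun.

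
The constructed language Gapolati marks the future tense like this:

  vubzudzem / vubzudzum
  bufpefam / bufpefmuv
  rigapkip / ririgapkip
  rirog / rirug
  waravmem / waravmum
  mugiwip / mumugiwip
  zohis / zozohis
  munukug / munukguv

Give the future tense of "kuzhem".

"kuzhem" has last vowel 'e'. The stems whose last vowel is 'e' (waravmem → waravmum, vubzudzem → vubzudzum) change the last vowel to 'u'.
So kuzhem → kuzhum.

kuzhum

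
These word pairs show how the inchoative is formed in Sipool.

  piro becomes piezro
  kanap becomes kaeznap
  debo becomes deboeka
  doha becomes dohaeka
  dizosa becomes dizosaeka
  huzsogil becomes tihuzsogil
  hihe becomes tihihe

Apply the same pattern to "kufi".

kuezfi

"kufi" begins with k-. The one such stem in the data (kanap → kaeznap) inserts -ez- after the first vowel (as does piro), so the same rule applies.
So kufi → kuezfi.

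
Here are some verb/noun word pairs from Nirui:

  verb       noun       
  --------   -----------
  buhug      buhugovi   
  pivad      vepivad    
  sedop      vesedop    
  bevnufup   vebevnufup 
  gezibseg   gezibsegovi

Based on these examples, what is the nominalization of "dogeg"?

dogegovi

bevnufup and buhug both have last vowel 'u' yet inflect differently (vebevnufup, buhugovi), so the last vowel is not what conditions the rule; the final letter is.
"dogeg" ends in -g. The stems ending in -g (buhug → buhugovi, gezibseg → gezibsegovi) add -ovi.
The other pattern: stems ending in -d or -p add the prefix ve-.
So dogeg → dogegovi.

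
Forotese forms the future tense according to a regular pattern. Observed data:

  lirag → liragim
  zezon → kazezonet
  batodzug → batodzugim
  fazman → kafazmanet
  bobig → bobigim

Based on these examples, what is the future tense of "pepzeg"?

pepzegim

lirag and fazman both have last vowel 'a' yet inflect differently (liragim, kafazmanet), so the last vowel is not what conditions the rule; the final letter is.
"pepzeg" ends in -g. The stems ending in -g (batodzug → batodzugim, bobig → bobigim, lirag → liragim) add -im.
So pepzeg → pepzegim.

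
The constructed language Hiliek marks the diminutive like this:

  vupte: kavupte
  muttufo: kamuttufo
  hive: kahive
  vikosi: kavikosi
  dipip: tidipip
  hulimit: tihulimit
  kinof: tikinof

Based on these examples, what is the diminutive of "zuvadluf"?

tizuvadluf

vikosi and dipip both have last vowel 'i' yet inflect differently (kavikosi, tidipip), so the last vowel is not what conditions the rule; whether the stem ends in a vowel or a consonant is.
"zuvadluf" ends in a consonant. The stems ending in a consonant (dipip → tidipip, hulimit → tihulimit, kinof → tikinof) add the prefix ti-.
The other pattern: stems ending in a vowel add the prefix ka-.
So zuvadluf → tizuvadluf.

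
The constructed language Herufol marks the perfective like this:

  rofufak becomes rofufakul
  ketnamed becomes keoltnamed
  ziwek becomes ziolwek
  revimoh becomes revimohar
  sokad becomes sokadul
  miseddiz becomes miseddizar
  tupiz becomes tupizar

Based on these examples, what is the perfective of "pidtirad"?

ketnamed and sokad both end in -d yet inflect differently (keoltnamed, sokadul), so the final letter is not what conditions the rule; the last vowel is.
"pidtirad" has last vowel 'a'. The stems whose last vowel is 'a' (sokad → sokadul, rofufak → rofufakul) add -ul.
The other patterns: stems whose last vowel is 'e' insert -ol- after the first vowel; stems whose last vowel is 'i' or 'o' add -ar.
So pidtirad → pidtiradul.

pidtiradul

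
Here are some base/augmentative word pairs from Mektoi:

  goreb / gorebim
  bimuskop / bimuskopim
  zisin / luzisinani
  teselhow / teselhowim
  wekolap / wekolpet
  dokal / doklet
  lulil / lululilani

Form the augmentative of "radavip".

luradavipani

lulil and dokal both end in -l yet inflect differently (lululilani, doklet), so the final letter is not what conditions the rule; the last vowel is.
"radavip" has last vowel 'i'. The stems whose last vowel is 'i' (zisin → luzisinani, lulil → lululilani) add lu- … -ani around the stem.
The other patterns: stems whose last vowel is 'a' delete the last vowel and add -et; stems whose last vowel is 'e' or 'o' add -im.
So radavip → luradavipani.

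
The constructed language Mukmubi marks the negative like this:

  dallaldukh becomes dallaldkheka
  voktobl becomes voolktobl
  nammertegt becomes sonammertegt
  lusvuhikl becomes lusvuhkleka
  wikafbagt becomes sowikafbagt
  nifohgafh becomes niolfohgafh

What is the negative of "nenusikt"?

nenuskteka

dallaldukh and nifohgafh both end in -h yet inflect differently (dallaldkheka, niolfohgafh), so the final letter is not what conditions the rule; the second-to-last letter is.
"nenusikt" has second-to-last letter 'k'. The stems whose second-to-last letter is 'k' (dallaldukh → dallaldkheka, lusvuhikl → lusvuhkleka) delete the last vowel and add -eka.
So nenusikt → nenuskteka.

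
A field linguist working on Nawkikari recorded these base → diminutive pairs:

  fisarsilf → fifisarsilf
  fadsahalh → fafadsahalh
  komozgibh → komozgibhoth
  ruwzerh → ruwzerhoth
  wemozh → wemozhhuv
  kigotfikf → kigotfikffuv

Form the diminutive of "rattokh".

fadsahalh and komozgibh both end in -h yet inflect differently (fafadsahalh, komozgibhoth), so the final letter is not what conditions the rule; the second-to-last letter is.
"rattokh" has second-to-last letter 'k'. The one such stem in the data (kigotfikf → kigotfikffuv) doubles the final consonant and adds -uv (as does wemozh), so the same rule applies.
The other patterns: stems whose second-to-last letter is 'l' repeat the first consonant+vowel as a prefix; stems whose second-to-last letter is 'b' or 'r' add -oth.
So rattokh → rattokhhuv.

rattokhhuv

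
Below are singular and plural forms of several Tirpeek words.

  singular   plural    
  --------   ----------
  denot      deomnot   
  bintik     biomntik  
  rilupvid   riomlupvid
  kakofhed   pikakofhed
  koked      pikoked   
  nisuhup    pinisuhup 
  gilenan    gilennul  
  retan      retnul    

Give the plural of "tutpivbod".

rilupvid and kakofhed both end in -d yet inflect differently (riomlupvid, pikakofhed), so the final letter is not what conditions the rule; the last vowel is.
"tutpivbod" has last vowel 'o'. The one such stem in the data (denot → deomnot) inserts -om- after the first vowel (as do bintik, rilupvid), so the same rule applies.
So tutpivbod → tuomtpivbod.

tuomtpivbod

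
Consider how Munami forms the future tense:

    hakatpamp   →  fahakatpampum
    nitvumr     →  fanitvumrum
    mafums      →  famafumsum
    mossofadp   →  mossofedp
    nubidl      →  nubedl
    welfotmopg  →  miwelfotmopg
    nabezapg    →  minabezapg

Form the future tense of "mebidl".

mebedl

"mebidl" has second-to-last letter 'd'. The stems whose second-to-last letter is 'd' (mossofadp → mossofedp, nubidl → nubedl) change the last vowel to 'e'.
The other patterns: stems whose second-to-last letter is 'm' add fa- … -um around the stem; stems whose second-to-last letter is 'p' add the prefix mi-.
So mebidl → mebedl.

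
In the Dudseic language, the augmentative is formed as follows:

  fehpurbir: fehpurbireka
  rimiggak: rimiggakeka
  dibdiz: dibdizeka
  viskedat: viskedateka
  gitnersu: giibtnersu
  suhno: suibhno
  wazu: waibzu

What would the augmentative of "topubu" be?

suhno and dibdiz both have 2 vowels yet inflect differently (suibhno, dibdizeka), so the number of vowels is not what conditions the rule; whether the stem ends in a vowel or a consonant is.
"topubu" ends in a vowel. The stems ending in a vowel (gitnersu → giibtnersu, suhno → suibhno, wazu → waibzu) insert -ib- after the first vowel.
The other pattern: stems ending in a consonant add -eka.
So topubu → toibpubu.

toibpubu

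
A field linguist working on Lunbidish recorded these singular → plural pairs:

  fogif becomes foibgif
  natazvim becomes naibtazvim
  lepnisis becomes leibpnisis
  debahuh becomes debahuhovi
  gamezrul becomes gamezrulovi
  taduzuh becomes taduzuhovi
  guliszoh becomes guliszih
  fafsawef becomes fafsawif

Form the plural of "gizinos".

gizinis

debahuh and guliszoh both end in -h yet inflect differently (debahuhovi, guliszih), so the final letter is not what conditions the rule; the last vowel is.
"gizinos" has last vowel 'o'. The one such stem in the data (guliszoh → guliszih) changes the last vowel to 'i' (as does fafsawef), so the same rule applies.
So gizinos → gizinis.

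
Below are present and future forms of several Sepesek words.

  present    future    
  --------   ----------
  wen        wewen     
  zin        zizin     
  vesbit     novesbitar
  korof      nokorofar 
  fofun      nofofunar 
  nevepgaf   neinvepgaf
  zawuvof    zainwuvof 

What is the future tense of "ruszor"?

noruszorar

"ruszor" has 2 vowels. The stems with 2 vowels (vesbit → novesbitar, korof → nokorofar, fofun → nofofunar) add no- … -ar around the stem.
The other patterns: stems with 1 vowel repeat the first consonant+vowel as a prefix; stems with 3 vowels insert -in- after the first vowel.
So ruszor → noruszorar.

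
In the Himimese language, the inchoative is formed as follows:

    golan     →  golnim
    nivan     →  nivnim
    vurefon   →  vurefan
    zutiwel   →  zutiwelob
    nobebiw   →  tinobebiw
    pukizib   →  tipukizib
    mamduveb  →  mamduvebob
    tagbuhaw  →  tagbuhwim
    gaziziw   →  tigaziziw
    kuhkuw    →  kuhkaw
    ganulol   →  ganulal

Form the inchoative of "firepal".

kuhkuw and gaziziw both end in -w yet inflect differently (kuhkaw, tigaziziw), so the final letter is not what conditions the rule; the last vowel is.
"firepal" has last vowel 'a'. The stems whose last vowel is 'a' (tagbuhaw → tagbuhwim, golan → golnim, nivan → nivnim) delete the last vowel and add -im.
The other patterns: stems whose last vowel is 'o' or 'u' change the last vowel to 'a'; stems whose last vowel is 'i' add the prefix ti-; stems whose last vowel is 'e' add -ob.
So firepal → fireplim.

fireplim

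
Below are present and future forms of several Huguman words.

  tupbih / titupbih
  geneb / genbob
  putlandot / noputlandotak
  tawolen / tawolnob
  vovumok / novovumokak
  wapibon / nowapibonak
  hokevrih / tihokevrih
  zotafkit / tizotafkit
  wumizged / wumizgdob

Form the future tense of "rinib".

tirinib

zotafkit and putlandot both end in -t yet inflect differently (tizotafkit, noputlandotak), so the final letter is not what conditions the rule; the last vowel is.
"rinib" has last vowel 'i'. The stems whose last vowel is 'i' (tupbih → titupbih, zotafkit → tizotafkit, hokevrih → tihokevrih) add the prefix ti-.
The other patterns: stems whose last vowel is 'e' delete the last vowel and add -ob; stems whose last vowel is 'o' add no- … -ak around the stem.
So rinib → tirinib.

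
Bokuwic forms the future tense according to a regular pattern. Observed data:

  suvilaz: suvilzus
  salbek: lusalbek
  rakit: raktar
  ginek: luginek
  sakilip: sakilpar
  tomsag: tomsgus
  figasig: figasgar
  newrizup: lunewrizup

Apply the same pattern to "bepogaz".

newrizup and sakilip both end in -p yet inflect differently (lunewrizup, sakilpar), so the final letter is not what conditions the rule; the last vowel is.
"bepogaz" has last vowel 'a'. The stems whose last vowel is 'a' (suvilaz → suvilzus, tomsag → tomsgus) delete the last vowel and add -us.
The other patterns: stems whose last vowel is 'e' or 'u' add the prefix lu-; stems whose last vowel is 'i' delete the last vowel and add -ar.
So bepogaz → bepogzus.

bepogzus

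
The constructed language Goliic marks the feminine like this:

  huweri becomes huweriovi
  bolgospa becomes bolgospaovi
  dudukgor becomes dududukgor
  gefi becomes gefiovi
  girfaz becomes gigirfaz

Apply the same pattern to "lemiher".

"lemiher" ends in a consonant. The stems ending in a consonant (girfaz → gigirfaz, dudukgor → dududukgor) repeat the first consonant+vowel as a prefix.
The other pattern: stems ending in a vowel add -ovi.
So lemiher → lelemiher.

lelemiher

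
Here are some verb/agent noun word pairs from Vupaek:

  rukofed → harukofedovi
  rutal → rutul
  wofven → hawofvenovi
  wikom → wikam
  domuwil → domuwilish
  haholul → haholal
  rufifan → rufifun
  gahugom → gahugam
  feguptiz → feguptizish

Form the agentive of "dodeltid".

dodeltidish

domuwil and haholul both end in -l yet inflect differently (domuwilish, haholal), so the final letter is not what conditions the rule; the last vowel is.
"dodeltid" has last vowel 'i'. The stems whose last vowel is 'i' (domuwil → domuwilish, feguptiz → feguptizish) add -ish.
The other patterns: stems whose last vowel is 'o' or 'u' change the last vowel to 'a'; stems whose last vowel is 'e' add ha- … -ovi around the stem; stems whose last vowel is 'a' change the last vowel to 'u'.
So dodeltid → dodeltidish.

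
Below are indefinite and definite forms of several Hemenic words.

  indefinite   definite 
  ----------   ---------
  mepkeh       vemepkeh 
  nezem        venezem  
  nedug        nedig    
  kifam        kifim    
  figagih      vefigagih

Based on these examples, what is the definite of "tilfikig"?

vetilfikig

nezem and kifam both end in -m yet inflect differently (venezem, kifim), so the final letter is not what conditions the rule; the last vowel is.
"tilfikig" has last vowel 'i'. The one such stem in the data (figagih → vefigagih) adds the prefix ve-, so the same rule applies.
The other pattern: stems whose last vowel is 'a' or 'u' change the last vowel to 'i'.
So tilfikig → vetilfikig.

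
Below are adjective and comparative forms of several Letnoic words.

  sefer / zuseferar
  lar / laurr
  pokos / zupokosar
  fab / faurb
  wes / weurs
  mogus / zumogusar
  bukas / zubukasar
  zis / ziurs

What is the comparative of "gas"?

"gas" has 1 vowel. The stems with 1 vowel (fab → faurb, wes → weurs, lar → laurr) insert -ur- after the first vowel.
So gas → gaurs.

gaurs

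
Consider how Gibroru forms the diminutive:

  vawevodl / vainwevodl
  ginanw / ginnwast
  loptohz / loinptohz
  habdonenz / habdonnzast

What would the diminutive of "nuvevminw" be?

nuvevmnwast

habdonenz and loptohz both end in -z yet inflect differently (habdonnzast, loinptohz), so the final letter is not what conditions the rule; the second-to-last letter is.
"nuvevminw" has second-to-last letter 'n'. The stems whose second-to-last letter is 'n' (ginanw → ginnwast, habdonenz → habdonnzast) delete the last vowel and add -ast.
The other pattern: stems whose second-to-last letter is 'd' or 'h' insert -in- after the first vowel.
So nuvevminw → nuvevmnwast.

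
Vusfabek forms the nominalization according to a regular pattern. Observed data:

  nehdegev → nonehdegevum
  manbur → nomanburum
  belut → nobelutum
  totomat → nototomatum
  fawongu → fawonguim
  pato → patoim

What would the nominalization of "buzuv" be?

manbur and fawongu both have last vowel 'u' yet inflect differently (nomanburum, fawonguim), so the last vowel is not what conditions the rule; whether the stem ends in a vowel or a consonant is.
"buzuv" ends in a consonant. The stems ending in a consonant (manbur → nomanburum, nehdegev → nonehdegevum, belut → nobelutum) add no- … -um around the stem.
So buzuv → nobuzuvum.

nobuzuvum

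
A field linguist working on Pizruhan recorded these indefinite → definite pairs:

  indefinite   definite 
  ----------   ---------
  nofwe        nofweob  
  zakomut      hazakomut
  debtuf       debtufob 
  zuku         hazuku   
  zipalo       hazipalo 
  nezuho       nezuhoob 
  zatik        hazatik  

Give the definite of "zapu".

hazapu

"zapu" begins with z-. The stems beginning with z- (zakomut → hazakomut, zuku → hazuku, zatik → hazatik) add the prefix ha-.
The other pattern: stems beginning with d- or n- add -ob.
So zapu → hazapu.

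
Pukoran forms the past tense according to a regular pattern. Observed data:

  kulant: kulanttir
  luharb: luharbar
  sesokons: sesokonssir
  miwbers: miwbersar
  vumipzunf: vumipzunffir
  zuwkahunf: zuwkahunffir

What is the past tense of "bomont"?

bomonttir

sesokons and miwbers both end in -s yet inflect differently (sesokonssir, miwbersar), so the final letter is not what conditions the rule; the second-to-last letter is.
"bomont" has second-to-last letter 'n'. The stems whose second-to-last letter is 'n' (zuwkahunf → zuwkahunffir, vumipzunf → vumipzunffir, sesokons → sesokonssir) double the final consonant and add -ir.
The other pattern: stems whose second-to-last letter is 'r' add -ar.
So bomont → bomonttir.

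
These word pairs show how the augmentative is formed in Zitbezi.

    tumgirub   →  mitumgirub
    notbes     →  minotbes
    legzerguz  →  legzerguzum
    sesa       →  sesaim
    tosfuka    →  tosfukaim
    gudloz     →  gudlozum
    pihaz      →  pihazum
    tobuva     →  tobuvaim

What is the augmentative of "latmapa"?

latmapaim

"latmapa" ends in -a. The stems ending in -a (tobuva → tobuvaim, tosfuka → tosfukaim, sesa → sesaim) add -im.
So latmapa → latmapaim.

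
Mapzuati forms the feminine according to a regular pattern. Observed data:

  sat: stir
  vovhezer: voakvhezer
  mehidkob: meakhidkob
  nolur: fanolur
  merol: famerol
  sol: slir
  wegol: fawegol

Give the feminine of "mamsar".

"mamsar" has 2 vowels. The stems with 2 vowels (nolur → fanolur, wegol → fawegol, merol → famerol) add the prefix fa-.
So mamsar → famamsar.

famamsar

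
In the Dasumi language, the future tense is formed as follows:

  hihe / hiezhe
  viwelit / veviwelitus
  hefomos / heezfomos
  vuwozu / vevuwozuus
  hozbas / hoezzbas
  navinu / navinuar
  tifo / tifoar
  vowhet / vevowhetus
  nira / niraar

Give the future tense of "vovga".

vuwozu and navinu both end in -u yet inflect differently (vevuwozuus, navinuar), so the final letter is not what conditions the rule; the first letter is.
"vovga" begins with v-. The stems beginning with v- (viwelit → veviwelitus, vuwozu → vevuwozuus, vowhet → vevowhetus) add ve- … -us around the stem.
The other patterns: stems beginning with h- insert -ez- after the first vowel; stems beginning with n- or t- add -ar.
So vovga → vevovgaus.

vevovgaus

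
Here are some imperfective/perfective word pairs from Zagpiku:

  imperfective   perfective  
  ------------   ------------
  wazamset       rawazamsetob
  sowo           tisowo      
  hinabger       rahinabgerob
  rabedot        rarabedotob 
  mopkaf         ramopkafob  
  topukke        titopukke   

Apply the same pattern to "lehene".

hinabger and topukke both have last vowel 'e' yet inflect differently (rahinabgerob, titopukke), so the last vowel is not what conditions the rule; whether the stem ends in a vowel or a consonant is.
"lehene" ends in a vowel. The stems ending in a vowel (topukke → titopukke, sowo → tisowo) add the prefix ti-.
So lehene → tilehene.

tilehene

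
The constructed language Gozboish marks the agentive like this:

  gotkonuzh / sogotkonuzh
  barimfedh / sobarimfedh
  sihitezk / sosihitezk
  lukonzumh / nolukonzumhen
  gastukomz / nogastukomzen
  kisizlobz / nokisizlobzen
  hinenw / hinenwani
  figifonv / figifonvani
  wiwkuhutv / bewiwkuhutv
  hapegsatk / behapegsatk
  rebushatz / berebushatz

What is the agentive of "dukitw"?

bedukitw

gotkonuzh and lukonzumh both end in -h yet inflect differently (sogotkonuzh, nolukonzumhen), so the final letter is not what conditions the rule; the second-to-last letter is.
"dukitw" has second-to-last letter 't'. The stems whose second-to-last letter is 't' (wiwkuhutv → bewiwkuhutv, hapegsatk → behapegsatk, rebushatz → berebushatz) add the prefix be-.
The other patterns: stems whose second-to-last letter is 'd' or 'z' add the prefix so-; stems whose second-to-last letter is 'b' or 'm' add no- … -en around the stem; stems whose second-to-last letter is 'n' add -ani.
So dukitw → bedukitw.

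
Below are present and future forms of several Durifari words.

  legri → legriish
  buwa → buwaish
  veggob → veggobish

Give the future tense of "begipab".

Every pair shown (legri → legriish, buwa → buwaish, veggob → veggobish) follows the same rule: add -ish.
So begipab → begipabish.

begipabish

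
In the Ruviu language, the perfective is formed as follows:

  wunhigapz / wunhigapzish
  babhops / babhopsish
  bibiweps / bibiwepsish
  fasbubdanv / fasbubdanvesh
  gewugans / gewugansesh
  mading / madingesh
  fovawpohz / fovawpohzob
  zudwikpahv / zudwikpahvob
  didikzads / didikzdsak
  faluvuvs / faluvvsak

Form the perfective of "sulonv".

"sulonv" has second-to-last letter 'n'. The stems whose second-to-last letter is 'n' (fasbubdanv → fasbubdanvesh, gewugans → gewugansesh, mading → madingesh) add -esh.
The other patterns: stems whose second-to-last letter is 'p' add -ish; stems whose second-to-last letter is 'h' add -ob; stems whose second-to-last letter is 'd' or 'v' delete the last vowel and add -ak.
So sulonv → sulonvesh.

sulonvesh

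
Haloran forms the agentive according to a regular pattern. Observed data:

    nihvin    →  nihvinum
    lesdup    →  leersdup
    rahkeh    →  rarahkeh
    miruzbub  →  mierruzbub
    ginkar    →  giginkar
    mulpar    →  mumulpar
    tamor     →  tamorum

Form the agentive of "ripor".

"ripor" has last vowel 'o'. The one such stem in the data (tamor → tamorum) adds -um, so the same rule applies.
So ripor → riporum.

riporum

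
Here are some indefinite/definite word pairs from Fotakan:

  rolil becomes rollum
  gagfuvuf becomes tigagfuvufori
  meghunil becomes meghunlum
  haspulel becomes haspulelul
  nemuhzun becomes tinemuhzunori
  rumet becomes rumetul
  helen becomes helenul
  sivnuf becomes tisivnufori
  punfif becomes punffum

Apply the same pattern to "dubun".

"dubun" has last vowel 'u'. The stems whose last vowel is 'u' (gagfuvuf → tigagfuvufori, nemuhzun → tinemuhzunori, sivnuf → tisivnufori) add ti- … -ori around the stem.
The other patterns: stems whose last vowel is 'e' add -ul; stems whose last vowel is 'i' delete the last vowel and add -um.
So dubun → tidubunori.

tidubunori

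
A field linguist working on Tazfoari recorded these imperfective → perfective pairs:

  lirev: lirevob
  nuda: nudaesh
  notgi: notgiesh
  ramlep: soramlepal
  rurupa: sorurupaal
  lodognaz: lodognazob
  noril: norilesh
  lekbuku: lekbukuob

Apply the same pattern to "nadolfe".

nadolfeesh

nuda and rurupa both end in -a yet inflect differently (nudaesh, sorurupaal), so the final letter is not what conditions the rule; the first letter is.
"nadolfe" begins with n-. The stems beginning with n- (noril → norilesh, notgi → notgiesh, nuda → nudaesh) add -esh.
The other patterns: stems beginning with l- add -ob; stems beginning with r- add so- … -al around the stem.
So nadolfe → nadolfeesh.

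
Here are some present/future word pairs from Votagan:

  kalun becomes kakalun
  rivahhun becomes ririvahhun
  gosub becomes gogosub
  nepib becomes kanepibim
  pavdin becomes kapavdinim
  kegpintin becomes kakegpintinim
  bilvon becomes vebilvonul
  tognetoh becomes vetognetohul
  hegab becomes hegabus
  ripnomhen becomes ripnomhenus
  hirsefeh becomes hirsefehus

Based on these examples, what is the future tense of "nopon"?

gosub and nepib both end in -b yet inflect differently (gogosub, kanepibim), so the final letter is not what conditions the rule; the last vowel is.
"nopon" has last vowel 'o'. The stems whose last vowel is 'o' (bilvon → vebilvonul, tognetoh → vetognetohul) add ve- … -ul around the stem.
So nopon → venoponul.

venoponul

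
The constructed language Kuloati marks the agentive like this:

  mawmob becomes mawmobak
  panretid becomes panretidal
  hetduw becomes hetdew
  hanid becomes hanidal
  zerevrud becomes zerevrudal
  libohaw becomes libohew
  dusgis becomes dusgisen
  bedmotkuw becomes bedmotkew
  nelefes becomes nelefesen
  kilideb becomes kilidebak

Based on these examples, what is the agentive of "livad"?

"livad" ends in -d. The stems ending in -d (zerevrud → zerevrudal, panretid → panretidal, hanid → hanidal) add -al.
The other patterns: stems ending in -b add -ak; stems ending in -w change the last vowel to 'e'; stems ending in -s add -en.
So livad → livadal.

livadal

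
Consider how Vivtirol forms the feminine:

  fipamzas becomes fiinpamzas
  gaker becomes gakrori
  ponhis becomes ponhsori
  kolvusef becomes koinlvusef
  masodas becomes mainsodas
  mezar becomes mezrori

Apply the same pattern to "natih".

nathori

fipamzas and ponhis both end in -s yet inflect differently (fiinpamzas, ponhsori), so the final letter is not what conditions the rule; the number of vowels is.
"natih" has 2 vowels. The stems with 2 vowels (mezar → mezrori, gaker → gakrori, ponhis → ponhsori) delete the last vowel and add -ori.
So natih → nathori.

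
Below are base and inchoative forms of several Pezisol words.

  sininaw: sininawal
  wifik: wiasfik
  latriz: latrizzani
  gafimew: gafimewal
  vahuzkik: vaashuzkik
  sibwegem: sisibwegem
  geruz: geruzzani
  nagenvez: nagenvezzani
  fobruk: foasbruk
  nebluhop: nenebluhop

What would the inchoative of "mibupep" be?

mimibupep

gafimew and nagenvez both have last vowel 'e' yet inflect differently (gafimewal, nagenvezzani), so the last vowel is not what conditions the rule; the final letter is.
"mibupep" ends in -p. The one such stem in the data (nebluhop → nenebluhop) repeats the first consonant+vowel as a prefix (as does sibwegem), so the same rule applies.
So mibupep → mimibupep.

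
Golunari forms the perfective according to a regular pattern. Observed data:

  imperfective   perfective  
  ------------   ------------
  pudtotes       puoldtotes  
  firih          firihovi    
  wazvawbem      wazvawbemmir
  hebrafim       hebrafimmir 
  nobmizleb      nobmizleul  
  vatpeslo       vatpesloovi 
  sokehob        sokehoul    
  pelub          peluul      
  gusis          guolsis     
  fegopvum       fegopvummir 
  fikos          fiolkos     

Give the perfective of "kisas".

kiolsas

"kisas" ends in -s. The stems ending in -s (fikos → fiolkos, pudtotes → puoldtotes, gusis → guolsis) insert -ol- after the first vowel.
So kisas → kiolsas.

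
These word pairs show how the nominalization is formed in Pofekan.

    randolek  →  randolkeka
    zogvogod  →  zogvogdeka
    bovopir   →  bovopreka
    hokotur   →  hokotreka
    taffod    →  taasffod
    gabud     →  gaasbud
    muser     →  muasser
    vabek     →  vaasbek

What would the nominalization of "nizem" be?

niaszem

zogvogod and taffod both end in -d yet inflect differently (zogvogdeka, taasffod), so the final letter is not what conditions the rule; the number of vowels is.
"nizem" has 2 vowels. The stems with 2 vowels (taffod → taasffod, gabud → gaasbud, muser → muasser) insert -as- after the first vowel.
The other pattern: stems with 3 vowels delete the last vowel and add -eka.
So nizem → niaszem.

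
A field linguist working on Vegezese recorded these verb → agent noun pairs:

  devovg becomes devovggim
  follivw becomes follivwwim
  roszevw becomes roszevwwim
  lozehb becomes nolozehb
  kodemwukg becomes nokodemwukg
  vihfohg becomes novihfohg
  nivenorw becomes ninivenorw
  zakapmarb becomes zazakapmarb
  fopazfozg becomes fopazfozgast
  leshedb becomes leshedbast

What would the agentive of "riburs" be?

ririburs

"riburs" has second-to-last letter 'r'. The stems whose second-to-last letter is 'r' (nivenorw → ninivenorw, zakapmarb → zazakapmarb) repeat the first consonant+vowel as a prefix.
So riburs → ririburs.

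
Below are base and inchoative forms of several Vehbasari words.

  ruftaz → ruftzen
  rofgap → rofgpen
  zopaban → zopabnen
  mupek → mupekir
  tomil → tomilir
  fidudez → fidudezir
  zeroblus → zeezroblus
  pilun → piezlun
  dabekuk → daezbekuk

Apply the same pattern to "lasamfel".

lasamfelir

"lasamfel" has last vowel 'e'. The stems whose last vowel is 'e' (mupek → mupekir, fidudez → fidudezir) add -ir.
So lasamfel → lasamfelir.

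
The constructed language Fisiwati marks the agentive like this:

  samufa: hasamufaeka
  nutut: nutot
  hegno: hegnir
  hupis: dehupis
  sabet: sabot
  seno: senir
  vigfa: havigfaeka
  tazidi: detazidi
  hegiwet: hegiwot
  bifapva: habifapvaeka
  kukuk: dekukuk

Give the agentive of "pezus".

nutut and kukuk both have last vowel 'u' yet inflect differently (nutot, dekukuk), so the last vowel is not what conditions the rule; the final letter is.
"pezus" ends in -s. The one such stem in the data (hupis → dehupis) adds the prefix de-, so the same rule applies.
So pezus → depezus.

depezus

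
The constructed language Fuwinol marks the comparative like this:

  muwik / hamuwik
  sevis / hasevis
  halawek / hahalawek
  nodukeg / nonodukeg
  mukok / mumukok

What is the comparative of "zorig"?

"zorig" has last vowel 'i'. The stems whose last vowel is 'i' (muwik → hamuwik, sevis → hasevis) add the prefix ha-.
The other pattern: stems whose last vowel is 'e' or 'o' repeat the first consonant+vowel as a prefix.
So zorig → hazorig.

hazorig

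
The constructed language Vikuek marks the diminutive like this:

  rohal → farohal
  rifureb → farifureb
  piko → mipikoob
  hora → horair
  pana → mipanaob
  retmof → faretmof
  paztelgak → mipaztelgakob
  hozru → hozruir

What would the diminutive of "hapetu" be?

hapetuir

"hapetu" begins with h-. The stems beginning with h- (hora → horair, hozru → hozruir) add -ir.
The other patterns: stems beginning with p- add mi- … -ob around the stem; stems beginning with r- add the prefix fa-.
So hapetu → hapetuir.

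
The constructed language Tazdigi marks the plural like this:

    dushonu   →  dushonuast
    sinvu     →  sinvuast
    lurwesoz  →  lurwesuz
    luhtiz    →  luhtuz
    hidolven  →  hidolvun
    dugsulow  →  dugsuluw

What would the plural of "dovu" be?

dovuast

"dovu" ends in -u. The stems ending in -u (dushonu → dushonuast, sinvu → sinvuast) add -ast.
The other pattern: stems ending in -n, -w or -z change the last vowel to 'u'.
So dovu → dovuast.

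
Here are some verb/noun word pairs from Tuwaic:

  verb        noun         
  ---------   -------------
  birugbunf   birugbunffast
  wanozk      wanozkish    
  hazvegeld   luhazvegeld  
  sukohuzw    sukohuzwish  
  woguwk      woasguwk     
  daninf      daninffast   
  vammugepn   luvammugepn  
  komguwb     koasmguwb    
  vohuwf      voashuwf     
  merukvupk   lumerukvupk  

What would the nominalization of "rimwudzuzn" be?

"rimwudzuzn" has second-to-last letter 'z'. The stems whose second-to-last letter is 'z' (wanozk → wanozkish, sukohuzw → sukohuzwish) add -ish.
The other patterns: stems whose second-to-last letter is 'w' insert -as- after the first vowel; stems whose second-to-last letter is 'n' double the final consonant and add -ast; stems whose second-to-last letter is 'l' or 'p' add the prefix lu-.
So rimwudzuzn → rimwudzuznish.

rimwudzuznish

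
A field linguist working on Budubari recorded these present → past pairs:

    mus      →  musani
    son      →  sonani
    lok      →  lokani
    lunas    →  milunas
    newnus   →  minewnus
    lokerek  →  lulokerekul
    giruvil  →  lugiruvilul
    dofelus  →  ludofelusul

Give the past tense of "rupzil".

mus and lunas both end in -s yet inflect differently (musani, milunas), so the final letter is not what conditions the rule; the number of vowels is.
"rupzil" has 2 vowels. The stems with 2 vowels (lunas → milunas, newnus → minewnus) add the prefix mi-.
So rupzil → mirupzil.

mirupzil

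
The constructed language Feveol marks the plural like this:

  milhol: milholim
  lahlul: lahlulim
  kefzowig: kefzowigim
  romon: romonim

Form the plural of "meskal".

meskalim

Every pair shown (milhol → milholim, lahlul → lahlulim, kefzowig → kefzowigim, …) follows the same rule: add -im.
So meskal → meskalim.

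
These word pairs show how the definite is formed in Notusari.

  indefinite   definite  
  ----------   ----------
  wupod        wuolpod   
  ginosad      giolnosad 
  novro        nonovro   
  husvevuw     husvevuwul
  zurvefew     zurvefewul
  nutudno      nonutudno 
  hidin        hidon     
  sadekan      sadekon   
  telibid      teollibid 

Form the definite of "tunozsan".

tunozson

telibid and hidin both have last vowel 'i' yet inflect differently (teollibid, hidon), so the last vowel is not what conditions the rule; the final letter is.
"tunozsan" ends in -n. The stems ending in -n (hidin → hidon, sadekan → sadekon) change the last vowel to 'o'.
So tunozsan → tunozson.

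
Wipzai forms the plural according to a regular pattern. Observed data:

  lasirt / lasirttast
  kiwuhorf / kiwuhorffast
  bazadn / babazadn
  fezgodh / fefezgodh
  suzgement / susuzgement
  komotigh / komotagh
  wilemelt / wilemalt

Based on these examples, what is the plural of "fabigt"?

lasirt and suzgement both end in -t yet inflect differently (lasirttast, susuzgement), so the final letter is not what conditions the rule; the second-to-last letter is.
"fabigt" has second-to-last letter 'g'. The one such stem in the data (komotigh → komotagh) changes the last vowel to 'a' (as does wilemelt), so the same rule applies.
The other patterns: stems whose second-to-last letter is 'r' double the final consonant and add -ast; stems whose second-to-last letter is 'd' or 'n' repeat the first consonant+vowel as a prefix.
So fabigt → fabagt.

fabagt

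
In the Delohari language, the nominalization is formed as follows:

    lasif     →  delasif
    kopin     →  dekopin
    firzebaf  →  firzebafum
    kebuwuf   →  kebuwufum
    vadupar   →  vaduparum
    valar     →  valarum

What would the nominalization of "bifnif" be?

debifnif

lasif and firzebaf both end in -f yet inflect differently (delasif, firzebafum), so the final letter is not what conditions the rule; the last vowel is.
"bifnif" has last vowel 'i'. The stems whose last vowel is 'i' (lasif → delasif, kopin → dekopin) add the prefix de-.
So bifnif → debifnif.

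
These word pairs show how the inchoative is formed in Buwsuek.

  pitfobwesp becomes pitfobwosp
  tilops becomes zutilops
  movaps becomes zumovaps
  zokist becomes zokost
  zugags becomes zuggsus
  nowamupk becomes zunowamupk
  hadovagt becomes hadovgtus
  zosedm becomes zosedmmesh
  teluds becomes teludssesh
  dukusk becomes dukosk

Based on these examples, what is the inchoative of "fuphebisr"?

fuphebosr

"fuphebisr" has second-to-last letter 's'. The stems whose second-to-last letter is 's' (pitfobwesp → pitfobwosp, zokist → zokost, dukusk → dukosk) change the last vowel to 'o'.
The other patterns: stems whose second-to-last letter is 'd' double the final consonant and add -esh; stems whose second-to-last letter is 'g' delete the last vowel and add -us; stems whose second-to-last letter is 'p' add the prefix zu-.
So fuphebisr → fuphebosr.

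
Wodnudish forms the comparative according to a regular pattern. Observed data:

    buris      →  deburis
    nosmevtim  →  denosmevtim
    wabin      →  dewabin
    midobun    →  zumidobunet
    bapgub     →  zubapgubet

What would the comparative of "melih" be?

demelih

wabin and midobun both end in -n yet inflect differently (dewabin, zumidobunet), so the final letter is not what conditions the rule; the last vowel is.
"melih" has last vowel 'i'. The stems whose last vowel is 'i' (buris → deburis, nosmevtim → denosmevtim, wabin → dewabin) add the prefix de-.
The other pattern: stems whose last vowel is 'u' add zu- … -et around the stem.
So melih → demelih.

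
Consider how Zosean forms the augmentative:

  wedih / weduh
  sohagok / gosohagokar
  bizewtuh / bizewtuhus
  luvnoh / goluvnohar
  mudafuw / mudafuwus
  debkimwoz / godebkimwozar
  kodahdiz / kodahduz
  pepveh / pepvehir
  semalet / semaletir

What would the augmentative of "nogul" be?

debkimwoz and kodahdiz both end in -z yet inflect differently (godebkimwozar, kodahduz), so the final letter is not what conditions the rule; the last vowel is.
"nogul" has last vowel 'u'. The stems whose last vowel is 'u' (bizewtuh → bizewtuhus, mudafuw → mudafuwus) add -us.
So nogul → nogulus.

nogulus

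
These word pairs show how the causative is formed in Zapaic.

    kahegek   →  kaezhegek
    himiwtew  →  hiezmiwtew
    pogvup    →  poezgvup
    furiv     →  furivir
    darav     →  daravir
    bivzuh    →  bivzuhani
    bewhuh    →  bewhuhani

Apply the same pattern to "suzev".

suzevir

bivzuh and pogvup both have last vowel 'u' yet inflect differently (bivzuhani, poezgvup), so the last vowel is not what conditions the rule; the final letter is.
"suzev" ends in -v. The stems ending in -v (darav → daravir, furiv → furivir) add -ir.
The other patterns: stems ending in -h add -ani; stems ending in -k, -p or -w insert -ez- after the first vowel.
So suzev → suzevir.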